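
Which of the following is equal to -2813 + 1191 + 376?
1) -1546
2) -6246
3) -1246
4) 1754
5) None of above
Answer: 3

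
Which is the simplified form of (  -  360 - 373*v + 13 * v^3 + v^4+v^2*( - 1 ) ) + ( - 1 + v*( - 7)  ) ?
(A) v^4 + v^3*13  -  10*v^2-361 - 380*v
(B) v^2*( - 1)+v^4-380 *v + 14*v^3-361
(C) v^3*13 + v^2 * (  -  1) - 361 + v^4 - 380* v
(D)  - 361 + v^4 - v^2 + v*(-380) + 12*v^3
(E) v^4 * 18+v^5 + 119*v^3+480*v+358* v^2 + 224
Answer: C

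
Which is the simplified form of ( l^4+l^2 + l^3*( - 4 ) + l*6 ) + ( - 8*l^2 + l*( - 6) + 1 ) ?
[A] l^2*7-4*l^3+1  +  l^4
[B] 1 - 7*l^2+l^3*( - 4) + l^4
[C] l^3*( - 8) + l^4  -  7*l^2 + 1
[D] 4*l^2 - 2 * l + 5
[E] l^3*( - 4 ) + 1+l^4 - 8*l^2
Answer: B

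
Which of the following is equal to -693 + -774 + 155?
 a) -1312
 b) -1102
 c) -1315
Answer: a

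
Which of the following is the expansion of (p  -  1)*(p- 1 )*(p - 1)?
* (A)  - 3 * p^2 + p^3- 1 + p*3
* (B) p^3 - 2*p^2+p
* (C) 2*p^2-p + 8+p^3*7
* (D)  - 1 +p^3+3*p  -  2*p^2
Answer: A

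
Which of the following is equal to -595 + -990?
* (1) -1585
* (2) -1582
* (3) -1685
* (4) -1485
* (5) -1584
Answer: 1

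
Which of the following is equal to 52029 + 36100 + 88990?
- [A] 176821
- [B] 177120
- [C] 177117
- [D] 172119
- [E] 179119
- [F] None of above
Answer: F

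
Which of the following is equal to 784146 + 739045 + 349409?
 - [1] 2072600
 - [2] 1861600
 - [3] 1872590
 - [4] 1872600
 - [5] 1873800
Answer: 4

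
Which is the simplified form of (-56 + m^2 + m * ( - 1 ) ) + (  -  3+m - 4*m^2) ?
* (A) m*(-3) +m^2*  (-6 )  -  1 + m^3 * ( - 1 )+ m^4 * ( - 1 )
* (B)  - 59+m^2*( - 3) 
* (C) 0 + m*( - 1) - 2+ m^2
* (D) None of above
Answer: B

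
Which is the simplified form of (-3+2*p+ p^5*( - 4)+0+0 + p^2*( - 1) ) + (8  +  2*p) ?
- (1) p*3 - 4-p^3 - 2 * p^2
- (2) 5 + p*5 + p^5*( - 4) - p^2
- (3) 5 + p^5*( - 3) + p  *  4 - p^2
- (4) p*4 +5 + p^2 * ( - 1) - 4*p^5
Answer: 4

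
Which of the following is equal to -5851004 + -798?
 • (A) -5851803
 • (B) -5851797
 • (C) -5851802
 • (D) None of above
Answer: C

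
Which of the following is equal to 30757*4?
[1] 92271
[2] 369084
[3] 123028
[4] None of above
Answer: 3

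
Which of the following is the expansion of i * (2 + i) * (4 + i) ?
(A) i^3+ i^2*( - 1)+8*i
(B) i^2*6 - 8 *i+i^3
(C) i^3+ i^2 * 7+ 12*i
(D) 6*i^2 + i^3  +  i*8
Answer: D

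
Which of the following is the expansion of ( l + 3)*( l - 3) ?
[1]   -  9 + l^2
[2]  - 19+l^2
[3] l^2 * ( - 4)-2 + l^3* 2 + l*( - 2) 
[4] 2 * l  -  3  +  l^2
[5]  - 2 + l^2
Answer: 1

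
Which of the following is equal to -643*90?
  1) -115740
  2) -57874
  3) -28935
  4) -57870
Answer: 4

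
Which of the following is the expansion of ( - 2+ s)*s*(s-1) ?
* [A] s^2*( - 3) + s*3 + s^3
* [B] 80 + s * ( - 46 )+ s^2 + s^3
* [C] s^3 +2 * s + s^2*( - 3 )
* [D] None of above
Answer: C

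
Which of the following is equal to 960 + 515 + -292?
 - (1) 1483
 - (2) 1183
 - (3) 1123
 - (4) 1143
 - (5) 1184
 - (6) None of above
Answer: 2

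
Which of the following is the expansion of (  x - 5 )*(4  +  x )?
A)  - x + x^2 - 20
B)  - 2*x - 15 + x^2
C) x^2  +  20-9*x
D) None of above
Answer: A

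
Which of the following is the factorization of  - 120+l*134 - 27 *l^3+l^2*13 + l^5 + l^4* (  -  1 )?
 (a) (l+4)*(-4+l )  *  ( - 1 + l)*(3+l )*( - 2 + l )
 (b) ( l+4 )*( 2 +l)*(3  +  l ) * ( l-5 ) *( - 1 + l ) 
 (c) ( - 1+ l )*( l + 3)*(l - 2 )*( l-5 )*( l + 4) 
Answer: c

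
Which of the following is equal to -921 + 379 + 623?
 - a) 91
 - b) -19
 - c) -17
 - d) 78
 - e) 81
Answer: e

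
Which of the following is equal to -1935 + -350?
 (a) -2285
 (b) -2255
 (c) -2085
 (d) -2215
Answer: a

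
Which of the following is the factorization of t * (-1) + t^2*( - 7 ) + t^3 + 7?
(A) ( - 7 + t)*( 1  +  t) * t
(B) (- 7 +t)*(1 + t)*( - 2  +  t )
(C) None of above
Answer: C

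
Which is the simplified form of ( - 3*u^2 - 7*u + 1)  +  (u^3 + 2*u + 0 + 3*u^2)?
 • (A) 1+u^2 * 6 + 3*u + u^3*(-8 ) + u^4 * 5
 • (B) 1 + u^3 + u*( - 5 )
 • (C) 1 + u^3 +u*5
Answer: B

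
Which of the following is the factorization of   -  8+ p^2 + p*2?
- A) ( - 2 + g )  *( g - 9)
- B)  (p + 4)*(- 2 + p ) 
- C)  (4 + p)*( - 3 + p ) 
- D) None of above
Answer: B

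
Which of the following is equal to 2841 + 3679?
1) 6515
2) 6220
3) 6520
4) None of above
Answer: 3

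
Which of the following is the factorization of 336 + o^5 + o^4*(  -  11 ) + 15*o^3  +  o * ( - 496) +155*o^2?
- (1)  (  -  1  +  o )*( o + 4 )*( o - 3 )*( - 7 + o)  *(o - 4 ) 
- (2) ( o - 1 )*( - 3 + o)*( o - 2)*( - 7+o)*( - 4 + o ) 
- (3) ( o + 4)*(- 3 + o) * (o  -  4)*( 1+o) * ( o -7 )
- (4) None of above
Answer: 1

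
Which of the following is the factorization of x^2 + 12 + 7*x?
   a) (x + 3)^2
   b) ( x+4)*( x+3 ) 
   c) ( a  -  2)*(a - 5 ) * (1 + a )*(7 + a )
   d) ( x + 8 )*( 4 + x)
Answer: b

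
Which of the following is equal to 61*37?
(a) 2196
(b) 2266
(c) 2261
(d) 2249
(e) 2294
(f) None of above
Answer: f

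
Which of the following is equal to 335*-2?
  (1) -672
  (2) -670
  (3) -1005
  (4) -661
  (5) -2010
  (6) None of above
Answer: 2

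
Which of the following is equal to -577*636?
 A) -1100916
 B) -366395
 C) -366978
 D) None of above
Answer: D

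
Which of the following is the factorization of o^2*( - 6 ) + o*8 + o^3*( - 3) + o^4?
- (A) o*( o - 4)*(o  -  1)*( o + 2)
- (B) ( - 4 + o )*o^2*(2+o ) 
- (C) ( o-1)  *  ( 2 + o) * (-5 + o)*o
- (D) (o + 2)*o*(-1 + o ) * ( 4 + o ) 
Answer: A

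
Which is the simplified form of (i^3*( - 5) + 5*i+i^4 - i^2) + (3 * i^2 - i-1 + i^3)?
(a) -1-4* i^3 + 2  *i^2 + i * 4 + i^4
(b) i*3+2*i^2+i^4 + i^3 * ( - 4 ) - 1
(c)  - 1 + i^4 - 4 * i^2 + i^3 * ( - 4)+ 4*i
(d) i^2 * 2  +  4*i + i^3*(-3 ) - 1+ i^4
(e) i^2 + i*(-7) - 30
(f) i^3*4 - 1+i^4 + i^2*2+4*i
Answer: a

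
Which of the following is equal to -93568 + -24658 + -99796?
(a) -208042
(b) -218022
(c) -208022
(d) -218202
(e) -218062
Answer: b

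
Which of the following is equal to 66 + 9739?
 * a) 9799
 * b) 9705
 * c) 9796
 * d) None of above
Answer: d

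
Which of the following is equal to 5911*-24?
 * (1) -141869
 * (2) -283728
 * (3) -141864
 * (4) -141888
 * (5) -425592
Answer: 3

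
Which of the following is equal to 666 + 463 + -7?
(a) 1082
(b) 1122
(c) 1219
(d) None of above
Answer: b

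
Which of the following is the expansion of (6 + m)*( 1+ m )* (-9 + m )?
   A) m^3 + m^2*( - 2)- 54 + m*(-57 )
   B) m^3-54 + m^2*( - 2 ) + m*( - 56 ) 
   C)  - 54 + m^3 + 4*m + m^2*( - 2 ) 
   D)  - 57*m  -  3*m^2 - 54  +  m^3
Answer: A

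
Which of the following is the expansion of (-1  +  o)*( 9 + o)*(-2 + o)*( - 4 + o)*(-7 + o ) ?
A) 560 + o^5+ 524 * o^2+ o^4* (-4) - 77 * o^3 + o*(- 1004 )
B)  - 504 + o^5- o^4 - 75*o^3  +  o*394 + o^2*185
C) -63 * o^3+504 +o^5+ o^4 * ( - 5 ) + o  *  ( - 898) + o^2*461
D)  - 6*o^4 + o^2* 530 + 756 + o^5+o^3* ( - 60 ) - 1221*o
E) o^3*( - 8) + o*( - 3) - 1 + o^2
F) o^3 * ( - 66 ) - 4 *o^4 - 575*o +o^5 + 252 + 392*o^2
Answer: C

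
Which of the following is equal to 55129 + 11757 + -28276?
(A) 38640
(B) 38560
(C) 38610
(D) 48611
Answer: C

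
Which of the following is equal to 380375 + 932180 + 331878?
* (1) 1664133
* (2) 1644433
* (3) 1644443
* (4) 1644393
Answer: 2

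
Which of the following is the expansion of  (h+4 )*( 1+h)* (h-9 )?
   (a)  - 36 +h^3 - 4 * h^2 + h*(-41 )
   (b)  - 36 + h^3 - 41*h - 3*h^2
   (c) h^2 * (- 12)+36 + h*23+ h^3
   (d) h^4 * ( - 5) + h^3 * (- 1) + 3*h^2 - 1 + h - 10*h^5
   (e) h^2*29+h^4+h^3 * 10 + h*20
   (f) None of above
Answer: a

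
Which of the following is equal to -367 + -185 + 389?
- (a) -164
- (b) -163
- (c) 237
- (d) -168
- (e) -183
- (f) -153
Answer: b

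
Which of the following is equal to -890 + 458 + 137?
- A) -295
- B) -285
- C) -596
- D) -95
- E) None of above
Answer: A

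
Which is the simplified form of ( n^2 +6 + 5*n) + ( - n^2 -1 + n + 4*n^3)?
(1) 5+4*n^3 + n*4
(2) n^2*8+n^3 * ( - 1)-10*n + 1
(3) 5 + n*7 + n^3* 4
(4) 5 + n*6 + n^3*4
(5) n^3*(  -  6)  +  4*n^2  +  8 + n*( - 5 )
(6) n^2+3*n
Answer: 4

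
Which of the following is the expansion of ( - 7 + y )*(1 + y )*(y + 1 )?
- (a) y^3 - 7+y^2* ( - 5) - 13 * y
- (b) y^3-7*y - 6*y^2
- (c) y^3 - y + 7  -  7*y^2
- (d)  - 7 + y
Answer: a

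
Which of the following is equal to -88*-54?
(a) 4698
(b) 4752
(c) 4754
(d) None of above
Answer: b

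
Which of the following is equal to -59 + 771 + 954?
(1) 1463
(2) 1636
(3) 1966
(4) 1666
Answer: 4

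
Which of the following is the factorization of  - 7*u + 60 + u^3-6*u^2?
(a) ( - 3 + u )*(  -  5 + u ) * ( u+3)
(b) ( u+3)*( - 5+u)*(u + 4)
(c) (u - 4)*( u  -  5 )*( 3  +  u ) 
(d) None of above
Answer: c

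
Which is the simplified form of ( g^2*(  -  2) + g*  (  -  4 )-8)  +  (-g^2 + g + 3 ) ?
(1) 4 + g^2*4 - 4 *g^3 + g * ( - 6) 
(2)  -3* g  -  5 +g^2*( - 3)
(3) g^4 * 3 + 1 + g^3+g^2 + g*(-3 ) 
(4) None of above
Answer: 2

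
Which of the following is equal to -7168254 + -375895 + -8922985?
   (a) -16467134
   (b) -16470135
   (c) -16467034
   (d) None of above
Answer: a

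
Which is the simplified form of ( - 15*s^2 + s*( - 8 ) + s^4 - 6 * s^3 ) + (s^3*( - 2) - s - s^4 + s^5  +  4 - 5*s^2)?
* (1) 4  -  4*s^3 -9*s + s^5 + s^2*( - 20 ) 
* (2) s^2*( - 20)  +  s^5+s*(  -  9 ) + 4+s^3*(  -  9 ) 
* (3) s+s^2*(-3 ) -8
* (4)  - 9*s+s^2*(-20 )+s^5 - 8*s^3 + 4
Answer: 4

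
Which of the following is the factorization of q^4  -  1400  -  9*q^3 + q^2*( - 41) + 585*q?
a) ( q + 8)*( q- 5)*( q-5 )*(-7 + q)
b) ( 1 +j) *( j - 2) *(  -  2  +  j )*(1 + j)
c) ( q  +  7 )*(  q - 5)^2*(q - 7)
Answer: a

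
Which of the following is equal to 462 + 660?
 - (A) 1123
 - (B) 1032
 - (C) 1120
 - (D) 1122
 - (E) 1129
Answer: D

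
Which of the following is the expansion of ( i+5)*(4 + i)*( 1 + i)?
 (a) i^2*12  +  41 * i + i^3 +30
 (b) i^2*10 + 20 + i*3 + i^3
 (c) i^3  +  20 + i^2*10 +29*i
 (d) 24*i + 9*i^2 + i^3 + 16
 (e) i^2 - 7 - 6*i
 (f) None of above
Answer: c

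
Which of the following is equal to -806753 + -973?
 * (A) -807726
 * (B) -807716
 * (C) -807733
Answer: A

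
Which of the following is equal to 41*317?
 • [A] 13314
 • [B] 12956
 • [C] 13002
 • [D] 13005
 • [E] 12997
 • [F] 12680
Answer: E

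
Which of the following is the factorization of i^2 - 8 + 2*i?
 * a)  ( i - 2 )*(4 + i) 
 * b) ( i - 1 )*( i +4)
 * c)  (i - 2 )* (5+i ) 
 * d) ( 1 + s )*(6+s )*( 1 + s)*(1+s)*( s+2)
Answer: a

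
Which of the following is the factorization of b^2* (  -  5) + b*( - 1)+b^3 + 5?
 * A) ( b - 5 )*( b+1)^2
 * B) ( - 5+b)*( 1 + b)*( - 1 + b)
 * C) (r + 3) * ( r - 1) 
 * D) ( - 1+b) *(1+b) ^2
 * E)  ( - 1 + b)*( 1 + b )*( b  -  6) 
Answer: B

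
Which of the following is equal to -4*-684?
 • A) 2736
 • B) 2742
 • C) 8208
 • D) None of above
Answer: A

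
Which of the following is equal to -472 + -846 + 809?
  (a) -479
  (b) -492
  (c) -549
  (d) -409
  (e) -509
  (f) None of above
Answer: e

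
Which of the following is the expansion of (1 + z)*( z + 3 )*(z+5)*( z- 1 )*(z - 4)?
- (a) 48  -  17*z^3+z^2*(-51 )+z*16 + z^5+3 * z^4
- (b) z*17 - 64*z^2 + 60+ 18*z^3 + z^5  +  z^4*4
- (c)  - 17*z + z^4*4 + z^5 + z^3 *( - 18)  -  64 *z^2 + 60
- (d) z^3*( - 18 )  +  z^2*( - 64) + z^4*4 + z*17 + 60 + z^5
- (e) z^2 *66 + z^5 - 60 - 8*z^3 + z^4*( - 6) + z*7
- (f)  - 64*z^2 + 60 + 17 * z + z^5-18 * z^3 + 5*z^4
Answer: d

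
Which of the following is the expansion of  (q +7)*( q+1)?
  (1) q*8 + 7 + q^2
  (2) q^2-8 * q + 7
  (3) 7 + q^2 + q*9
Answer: 1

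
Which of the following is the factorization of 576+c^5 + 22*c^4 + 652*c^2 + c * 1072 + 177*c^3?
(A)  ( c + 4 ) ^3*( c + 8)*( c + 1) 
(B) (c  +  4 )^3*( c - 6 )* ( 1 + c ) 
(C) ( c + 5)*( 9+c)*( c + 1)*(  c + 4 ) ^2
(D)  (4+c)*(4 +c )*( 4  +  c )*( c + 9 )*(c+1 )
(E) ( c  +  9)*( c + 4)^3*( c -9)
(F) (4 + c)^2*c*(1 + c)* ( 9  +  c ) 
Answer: D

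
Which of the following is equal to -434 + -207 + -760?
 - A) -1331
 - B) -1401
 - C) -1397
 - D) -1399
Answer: B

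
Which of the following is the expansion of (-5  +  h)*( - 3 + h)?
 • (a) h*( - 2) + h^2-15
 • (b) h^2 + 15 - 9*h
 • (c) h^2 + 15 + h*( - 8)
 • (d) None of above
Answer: c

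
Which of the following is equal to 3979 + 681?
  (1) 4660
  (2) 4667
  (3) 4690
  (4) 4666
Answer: 1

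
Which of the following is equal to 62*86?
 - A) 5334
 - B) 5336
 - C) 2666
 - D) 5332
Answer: D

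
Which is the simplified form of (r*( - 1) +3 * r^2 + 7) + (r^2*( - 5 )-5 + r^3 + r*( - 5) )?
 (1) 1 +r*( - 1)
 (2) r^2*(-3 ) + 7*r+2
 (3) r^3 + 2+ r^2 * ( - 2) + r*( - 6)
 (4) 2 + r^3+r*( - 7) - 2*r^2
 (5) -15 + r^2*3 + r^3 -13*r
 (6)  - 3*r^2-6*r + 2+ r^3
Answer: 3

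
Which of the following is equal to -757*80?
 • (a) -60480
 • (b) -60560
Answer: b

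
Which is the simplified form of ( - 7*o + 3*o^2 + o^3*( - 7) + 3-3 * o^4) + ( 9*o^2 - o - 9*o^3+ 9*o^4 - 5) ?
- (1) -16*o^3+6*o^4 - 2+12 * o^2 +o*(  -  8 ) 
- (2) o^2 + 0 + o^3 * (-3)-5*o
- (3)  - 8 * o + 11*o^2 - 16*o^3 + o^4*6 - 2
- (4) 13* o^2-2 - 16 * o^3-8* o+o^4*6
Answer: 1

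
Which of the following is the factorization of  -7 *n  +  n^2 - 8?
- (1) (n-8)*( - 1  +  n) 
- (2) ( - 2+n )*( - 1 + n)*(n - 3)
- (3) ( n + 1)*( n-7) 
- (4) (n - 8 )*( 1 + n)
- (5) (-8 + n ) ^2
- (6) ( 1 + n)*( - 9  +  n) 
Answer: 4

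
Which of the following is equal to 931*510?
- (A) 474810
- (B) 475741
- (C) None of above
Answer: A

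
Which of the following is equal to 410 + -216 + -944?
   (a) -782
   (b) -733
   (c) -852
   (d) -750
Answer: d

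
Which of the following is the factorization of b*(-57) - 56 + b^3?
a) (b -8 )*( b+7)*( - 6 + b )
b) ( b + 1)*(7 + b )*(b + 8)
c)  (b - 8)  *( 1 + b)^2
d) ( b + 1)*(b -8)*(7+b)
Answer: d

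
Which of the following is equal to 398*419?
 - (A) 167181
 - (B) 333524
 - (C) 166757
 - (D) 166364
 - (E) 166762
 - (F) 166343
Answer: E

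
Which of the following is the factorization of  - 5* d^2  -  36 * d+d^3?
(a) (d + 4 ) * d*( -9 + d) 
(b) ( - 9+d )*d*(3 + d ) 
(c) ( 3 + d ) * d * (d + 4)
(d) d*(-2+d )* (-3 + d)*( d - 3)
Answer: a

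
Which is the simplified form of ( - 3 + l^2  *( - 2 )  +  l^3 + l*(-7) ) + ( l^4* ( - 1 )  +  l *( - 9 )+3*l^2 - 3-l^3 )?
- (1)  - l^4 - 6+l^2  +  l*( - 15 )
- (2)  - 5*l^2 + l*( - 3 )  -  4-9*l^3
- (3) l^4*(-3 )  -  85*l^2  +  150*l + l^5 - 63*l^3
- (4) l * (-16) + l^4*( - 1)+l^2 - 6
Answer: 4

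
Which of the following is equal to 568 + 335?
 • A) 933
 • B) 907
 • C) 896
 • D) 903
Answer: D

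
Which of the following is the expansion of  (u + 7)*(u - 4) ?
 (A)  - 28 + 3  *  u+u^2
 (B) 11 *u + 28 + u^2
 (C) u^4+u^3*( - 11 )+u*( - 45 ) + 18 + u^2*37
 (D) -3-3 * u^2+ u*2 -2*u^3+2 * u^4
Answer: A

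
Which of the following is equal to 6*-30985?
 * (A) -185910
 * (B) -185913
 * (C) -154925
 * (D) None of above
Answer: A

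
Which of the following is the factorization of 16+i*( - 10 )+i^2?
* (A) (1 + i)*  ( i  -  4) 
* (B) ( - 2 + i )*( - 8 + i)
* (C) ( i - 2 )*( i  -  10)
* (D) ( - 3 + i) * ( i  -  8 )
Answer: B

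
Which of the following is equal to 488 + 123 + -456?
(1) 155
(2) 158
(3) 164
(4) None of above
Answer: 1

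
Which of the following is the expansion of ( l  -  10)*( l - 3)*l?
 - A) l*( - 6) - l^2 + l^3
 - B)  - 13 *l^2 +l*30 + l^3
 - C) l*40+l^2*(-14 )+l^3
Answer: B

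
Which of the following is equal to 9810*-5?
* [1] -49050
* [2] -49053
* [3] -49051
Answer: 1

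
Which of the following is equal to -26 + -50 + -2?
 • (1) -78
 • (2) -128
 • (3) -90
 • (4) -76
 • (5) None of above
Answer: 1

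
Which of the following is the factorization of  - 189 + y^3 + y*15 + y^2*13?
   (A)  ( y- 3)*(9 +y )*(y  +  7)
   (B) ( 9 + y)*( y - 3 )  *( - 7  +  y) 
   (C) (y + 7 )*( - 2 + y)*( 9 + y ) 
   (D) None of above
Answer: A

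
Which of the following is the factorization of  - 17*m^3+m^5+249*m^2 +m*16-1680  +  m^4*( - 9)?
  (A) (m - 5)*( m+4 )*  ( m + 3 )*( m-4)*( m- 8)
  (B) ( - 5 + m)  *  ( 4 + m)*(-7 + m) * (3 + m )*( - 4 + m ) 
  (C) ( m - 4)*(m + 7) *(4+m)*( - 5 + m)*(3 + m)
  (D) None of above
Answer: B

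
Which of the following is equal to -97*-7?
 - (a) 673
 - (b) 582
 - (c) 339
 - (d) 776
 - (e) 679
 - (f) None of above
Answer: e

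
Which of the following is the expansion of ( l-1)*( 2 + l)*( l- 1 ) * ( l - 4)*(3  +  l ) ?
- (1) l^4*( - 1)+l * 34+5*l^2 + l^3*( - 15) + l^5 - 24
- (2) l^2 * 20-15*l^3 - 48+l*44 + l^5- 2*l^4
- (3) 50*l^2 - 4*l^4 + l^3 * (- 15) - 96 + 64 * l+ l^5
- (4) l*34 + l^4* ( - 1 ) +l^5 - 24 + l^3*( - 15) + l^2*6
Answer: 1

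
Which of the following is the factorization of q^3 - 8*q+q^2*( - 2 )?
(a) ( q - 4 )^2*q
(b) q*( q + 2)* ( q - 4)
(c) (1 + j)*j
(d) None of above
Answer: b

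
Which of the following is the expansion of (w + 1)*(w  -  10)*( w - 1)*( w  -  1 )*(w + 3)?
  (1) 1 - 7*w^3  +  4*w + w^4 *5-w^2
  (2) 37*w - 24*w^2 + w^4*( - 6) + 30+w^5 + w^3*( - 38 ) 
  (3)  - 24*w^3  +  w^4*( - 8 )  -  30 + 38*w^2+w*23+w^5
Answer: 3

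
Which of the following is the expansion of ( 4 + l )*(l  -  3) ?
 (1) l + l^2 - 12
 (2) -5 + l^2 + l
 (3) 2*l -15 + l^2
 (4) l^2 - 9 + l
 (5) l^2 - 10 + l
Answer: 1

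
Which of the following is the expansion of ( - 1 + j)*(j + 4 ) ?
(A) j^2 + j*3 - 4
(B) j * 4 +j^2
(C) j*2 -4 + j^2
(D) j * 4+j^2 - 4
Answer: A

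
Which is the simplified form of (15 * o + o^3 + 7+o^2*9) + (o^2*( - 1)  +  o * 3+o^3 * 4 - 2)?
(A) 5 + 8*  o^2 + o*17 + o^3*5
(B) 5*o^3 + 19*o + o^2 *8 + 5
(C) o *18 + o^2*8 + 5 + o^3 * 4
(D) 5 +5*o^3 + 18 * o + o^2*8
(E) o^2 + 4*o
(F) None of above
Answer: D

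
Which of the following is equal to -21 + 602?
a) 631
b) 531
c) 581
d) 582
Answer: c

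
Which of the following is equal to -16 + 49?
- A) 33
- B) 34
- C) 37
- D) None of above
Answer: A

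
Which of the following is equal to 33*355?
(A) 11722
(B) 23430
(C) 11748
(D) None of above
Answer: D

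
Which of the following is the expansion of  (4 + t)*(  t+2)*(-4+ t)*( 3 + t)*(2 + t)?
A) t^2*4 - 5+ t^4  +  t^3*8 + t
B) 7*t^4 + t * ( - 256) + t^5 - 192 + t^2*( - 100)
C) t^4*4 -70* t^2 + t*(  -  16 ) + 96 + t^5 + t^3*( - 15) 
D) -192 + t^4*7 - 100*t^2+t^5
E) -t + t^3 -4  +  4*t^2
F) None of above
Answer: B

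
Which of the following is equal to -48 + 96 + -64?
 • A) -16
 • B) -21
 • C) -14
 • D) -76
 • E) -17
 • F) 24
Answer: A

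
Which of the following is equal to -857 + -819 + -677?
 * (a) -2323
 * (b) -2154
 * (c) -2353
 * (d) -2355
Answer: c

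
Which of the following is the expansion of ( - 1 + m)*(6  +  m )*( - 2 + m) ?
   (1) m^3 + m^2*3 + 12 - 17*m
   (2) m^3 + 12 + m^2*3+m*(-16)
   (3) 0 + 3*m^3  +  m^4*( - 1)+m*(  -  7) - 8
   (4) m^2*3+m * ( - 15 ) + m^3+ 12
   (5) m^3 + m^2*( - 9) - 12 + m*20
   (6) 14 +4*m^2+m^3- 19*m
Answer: 2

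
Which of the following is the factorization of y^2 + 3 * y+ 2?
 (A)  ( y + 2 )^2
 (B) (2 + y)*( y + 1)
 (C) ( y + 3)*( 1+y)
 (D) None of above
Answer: B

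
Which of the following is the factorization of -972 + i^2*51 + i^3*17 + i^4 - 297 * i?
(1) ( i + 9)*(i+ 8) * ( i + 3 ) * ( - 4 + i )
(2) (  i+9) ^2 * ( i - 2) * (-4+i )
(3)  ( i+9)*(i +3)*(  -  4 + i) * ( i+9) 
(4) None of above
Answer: 3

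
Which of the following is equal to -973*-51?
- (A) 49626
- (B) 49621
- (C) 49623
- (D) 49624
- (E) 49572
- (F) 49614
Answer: C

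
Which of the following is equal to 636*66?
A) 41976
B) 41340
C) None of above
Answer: A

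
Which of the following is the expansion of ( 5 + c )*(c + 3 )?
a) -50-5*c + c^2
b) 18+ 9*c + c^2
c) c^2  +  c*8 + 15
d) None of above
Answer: c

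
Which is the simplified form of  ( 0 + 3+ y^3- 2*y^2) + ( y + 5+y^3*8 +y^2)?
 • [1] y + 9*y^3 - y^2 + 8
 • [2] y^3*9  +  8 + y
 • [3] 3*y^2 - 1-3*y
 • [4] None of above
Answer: 1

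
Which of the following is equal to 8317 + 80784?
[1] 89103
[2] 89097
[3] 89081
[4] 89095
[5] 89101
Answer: 5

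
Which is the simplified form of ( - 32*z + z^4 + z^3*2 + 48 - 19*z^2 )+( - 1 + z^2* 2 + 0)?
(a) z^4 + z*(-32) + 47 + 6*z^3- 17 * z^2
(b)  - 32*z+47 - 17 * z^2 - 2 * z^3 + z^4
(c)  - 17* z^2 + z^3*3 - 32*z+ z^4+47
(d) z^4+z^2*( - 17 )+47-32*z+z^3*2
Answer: d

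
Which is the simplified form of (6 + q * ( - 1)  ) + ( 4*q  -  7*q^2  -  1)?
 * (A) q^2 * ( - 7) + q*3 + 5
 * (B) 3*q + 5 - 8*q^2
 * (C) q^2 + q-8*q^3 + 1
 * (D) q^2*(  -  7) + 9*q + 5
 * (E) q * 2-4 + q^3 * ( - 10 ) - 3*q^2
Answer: A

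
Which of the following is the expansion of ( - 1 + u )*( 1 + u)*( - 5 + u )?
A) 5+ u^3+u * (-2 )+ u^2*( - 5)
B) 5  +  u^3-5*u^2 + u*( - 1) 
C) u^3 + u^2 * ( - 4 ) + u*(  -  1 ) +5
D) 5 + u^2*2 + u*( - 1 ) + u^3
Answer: B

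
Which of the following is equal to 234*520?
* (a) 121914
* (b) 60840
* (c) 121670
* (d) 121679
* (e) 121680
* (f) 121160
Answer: e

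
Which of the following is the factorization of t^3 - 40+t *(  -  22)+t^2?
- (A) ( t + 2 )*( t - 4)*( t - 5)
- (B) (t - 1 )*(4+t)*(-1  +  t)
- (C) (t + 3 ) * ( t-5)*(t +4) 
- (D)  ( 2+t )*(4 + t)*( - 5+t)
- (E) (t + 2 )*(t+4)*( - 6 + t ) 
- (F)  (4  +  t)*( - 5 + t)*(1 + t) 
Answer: D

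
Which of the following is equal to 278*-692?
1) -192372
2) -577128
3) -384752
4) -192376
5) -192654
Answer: 4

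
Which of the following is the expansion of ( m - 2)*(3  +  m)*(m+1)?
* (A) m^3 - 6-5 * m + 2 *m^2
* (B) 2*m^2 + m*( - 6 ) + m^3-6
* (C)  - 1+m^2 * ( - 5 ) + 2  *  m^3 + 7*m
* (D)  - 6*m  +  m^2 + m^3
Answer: A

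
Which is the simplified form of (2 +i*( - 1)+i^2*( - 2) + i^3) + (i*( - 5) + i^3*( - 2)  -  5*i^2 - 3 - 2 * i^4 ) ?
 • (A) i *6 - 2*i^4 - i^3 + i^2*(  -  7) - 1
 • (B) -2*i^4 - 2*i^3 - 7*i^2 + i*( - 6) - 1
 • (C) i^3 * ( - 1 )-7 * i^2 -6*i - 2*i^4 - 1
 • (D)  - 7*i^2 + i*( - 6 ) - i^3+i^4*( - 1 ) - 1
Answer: C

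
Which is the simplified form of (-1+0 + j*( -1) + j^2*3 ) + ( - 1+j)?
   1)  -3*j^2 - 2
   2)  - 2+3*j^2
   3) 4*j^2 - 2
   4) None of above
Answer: 2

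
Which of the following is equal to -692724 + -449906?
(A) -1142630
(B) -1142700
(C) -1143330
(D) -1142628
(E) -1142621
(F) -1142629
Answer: A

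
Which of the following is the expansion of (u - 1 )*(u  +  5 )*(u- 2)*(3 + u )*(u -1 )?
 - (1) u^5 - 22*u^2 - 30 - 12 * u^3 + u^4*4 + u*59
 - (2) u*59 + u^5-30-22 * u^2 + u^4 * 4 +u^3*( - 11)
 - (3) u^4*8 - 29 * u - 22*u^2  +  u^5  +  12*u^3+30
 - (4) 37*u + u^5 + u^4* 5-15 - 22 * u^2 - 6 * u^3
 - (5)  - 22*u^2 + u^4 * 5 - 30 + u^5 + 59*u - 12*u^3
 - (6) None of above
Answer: 1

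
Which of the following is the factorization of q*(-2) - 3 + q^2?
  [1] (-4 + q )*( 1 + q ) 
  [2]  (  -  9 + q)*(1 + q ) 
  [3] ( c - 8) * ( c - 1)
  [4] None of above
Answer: 4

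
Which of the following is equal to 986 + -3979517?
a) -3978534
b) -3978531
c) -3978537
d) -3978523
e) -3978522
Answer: b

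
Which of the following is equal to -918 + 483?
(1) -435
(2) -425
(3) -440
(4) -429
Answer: 1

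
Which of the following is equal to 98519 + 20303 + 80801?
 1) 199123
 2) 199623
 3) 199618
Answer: 2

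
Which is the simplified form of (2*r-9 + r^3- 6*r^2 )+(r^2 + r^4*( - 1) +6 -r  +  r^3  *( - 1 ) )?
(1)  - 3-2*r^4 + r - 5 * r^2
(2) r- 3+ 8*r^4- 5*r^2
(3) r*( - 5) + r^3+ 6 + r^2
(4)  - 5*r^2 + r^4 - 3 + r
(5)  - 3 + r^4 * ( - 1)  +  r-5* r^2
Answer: 5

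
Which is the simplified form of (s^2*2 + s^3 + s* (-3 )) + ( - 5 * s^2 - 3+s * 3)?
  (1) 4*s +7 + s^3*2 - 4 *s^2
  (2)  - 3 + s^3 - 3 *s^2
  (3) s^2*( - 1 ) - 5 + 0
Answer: 2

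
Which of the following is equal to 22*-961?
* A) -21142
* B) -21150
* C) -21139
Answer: A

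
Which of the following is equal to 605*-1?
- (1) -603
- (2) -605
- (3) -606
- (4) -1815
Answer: 2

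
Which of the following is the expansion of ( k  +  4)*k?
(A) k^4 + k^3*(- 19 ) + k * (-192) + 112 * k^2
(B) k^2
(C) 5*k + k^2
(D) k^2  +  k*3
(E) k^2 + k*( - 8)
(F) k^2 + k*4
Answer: F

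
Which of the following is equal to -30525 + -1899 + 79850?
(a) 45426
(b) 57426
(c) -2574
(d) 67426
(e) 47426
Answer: e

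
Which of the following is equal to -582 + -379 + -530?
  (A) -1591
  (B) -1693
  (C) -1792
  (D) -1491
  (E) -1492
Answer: D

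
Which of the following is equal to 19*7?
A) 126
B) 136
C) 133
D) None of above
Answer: C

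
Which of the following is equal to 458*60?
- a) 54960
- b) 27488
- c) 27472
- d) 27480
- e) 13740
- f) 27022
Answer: d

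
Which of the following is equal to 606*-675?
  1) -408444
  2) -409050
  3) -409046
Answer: 2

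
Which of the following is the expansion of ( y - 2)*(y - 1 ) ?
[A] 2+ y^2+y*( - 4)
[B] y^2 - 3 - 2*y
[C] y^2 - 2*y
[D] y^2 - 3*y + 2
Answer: D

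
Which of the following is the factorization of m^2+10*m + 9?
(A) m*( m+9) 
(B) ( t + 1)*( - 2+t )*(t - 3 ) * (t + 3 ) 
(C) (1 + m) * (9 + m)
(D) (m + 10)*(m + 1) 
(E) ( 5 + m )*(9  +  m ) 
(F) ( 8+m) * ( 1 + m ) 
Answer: C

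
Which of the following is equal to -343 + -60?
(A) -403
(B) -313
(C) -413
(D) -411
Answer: A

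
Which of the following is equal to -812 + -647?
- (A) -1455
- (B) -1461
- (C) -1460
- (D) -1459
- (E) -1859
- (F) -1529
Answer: D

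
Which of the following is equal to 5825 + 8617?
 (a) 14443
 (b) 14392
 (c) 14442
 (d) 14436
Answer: c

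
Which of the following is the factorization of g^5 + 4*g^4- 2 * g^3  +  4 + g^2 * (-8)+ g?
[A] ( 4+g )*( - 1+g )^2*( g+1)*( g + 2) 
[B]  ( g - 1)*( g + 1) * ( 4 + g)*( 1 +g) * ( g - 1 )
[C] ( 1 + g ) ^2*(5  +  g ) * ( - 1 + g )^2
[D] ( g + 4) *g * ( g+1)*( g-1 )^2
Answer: B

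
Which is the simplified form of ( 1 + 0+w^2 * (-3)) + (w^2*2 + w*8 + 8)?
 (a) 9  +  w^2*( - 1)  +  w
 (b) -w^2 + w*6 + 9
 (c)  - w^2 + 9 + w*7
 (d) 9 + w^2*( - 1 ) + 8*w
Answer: d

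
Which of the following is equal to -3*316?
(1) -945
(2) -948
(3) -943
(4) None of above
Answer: 2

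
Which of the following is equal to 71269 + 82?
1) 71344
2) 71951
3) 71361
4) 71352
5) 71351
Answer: 5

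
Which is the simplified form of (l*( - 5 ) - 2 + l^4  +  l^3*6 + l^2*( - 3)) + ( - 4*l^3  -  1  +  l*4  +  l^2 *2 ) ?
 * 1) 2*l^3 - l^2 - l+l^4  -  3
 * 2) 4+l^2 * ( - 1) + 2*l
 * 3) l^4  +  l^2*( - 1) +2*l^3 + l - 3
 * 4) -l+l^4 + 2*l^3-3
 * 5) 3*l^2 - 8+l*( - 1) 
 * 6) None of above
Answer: 1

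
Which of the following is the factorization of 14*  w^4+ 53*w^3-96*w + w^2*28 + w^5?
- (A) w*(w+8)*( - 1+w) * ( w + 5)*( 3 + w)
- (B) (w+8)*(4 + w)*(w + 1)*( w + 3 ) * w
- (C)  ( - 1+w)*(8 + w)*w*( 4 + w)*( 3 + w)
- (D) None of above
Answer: C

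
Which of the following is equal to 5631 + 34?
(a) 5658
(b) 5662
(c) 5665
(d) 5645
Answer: c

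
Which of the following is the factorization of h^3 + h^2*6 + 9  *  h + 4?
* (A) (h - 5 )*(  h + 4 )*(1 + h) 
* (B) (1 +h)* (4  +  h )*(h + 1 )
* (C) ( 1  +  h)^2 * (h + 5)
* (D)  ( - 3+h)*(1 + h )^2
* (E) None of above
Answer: B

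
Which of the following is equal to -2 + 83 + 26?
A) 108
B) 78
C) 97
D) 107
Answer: D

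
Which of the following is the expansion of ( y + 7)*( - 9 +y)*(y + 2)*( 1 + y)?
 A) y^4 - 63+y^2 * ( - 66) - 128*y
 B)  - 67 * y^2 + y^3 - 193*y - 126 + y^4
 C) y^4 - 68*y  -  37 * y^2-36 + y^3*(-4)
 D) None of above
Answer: B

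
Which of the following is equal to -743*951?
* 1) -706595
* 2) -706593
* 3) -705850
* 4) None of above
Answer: 2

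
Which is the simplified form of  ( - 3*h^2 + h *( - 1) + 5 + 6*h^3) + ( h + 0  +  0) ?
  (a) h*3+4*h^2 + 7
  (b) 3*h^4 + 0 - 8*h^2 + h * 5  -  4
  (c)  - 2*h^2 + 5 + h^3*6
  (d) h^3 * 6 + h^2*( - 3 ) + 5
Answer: d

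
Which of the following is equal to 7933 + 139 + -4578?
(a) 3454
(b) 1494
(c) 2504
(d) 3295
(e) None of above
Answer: e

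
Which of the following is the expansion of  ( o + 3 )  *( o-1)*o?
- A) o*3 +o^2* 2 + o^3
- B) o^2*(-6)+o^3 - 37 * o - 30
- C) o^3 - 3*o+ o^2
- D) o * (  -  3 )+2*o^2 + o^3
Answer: D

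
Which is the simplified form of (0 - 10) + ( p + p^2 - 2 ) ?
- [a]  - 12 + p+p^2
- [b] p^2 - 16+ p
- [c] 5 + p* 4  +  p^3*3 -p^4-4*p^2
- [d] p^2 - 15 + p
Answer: a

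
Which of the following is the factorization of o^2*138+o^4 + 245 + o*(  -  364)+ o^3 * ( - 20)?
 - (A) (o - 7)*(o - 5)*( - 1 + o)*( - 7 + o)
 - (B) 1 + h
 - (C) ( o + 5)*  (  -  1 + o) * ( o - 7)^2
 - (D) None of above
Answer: A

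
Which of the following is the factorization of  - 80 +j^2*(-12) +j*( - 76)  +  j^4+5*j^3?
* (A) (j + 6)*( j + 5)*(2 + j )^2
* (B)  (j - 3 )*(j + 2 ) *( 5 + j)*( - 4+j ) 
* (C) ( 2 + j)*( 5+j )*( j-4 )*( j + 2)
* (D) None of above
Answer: C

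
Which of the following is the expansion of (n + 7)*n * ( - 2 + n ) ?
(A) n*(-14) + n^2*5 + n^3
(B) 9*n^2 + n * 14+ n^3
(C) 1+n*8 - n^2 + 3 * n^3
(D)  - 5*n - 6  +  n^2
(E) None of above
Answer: A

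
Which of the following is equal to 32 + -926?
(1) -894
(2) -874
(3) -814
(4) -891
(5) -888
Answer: 1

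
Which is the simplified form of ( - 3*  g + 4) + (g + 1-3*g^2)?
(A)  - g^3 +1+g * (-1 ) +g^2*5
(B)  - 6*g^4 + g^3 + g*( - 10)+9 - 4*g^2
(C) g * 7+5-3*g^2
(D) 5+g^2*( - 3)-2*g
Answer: D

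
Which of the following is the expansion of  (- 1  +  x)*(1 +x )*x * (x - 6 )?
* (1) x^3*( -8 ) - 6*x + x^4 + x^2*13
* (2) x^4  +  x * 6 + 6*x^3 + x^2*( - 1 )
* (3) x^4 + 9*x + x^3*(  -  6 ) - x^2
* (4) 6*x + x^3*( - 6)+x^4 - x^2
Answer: 4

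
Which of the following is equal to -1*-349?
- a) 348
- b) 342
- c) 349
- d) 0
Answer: c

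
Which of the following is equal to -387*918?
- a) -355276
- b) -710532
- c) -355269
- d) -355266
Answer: d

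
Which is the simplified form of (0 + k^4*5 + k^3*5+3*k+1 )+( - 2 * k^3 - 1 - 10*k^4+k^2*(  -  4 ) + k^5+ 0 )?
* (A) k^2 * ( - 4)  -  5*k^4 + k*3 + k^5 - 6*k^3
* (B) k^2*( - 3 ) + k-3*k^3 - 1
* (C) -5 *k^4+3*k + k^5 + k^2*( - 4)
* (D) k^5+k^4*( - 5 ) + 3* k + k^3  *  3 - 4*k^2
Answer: D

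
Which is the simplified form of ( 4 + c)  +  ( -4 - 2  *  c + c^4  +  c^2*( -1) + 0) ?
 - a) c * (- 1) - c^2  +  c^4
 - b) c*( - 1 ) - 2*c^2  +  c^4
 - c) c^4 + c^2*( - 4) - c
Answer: a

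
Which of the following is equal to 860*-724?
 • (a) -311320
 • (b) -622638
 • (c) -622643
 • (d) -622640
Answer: d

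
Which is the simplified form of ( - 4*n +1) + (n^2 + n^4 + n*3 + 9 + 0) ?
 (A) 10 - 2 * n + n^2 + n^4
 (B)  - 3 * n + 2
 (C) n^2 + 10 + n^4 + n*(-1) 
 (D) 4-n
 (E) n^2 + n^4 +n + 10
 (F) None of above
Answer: C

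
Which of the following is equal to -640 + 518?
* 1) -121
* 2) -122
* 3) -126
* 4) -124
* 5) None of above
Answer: 2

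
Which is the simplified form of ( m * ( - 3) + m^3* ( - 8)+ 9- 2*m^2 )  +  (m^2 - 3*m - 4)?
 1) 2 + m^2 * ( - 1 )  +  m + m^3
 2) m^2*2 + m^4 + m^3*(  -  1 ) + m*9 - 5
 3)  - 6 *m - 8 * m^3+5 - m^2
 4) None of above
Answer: 3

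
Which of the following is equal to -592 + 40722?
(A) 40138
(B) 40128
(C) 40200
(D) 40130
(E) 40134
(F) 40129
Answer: D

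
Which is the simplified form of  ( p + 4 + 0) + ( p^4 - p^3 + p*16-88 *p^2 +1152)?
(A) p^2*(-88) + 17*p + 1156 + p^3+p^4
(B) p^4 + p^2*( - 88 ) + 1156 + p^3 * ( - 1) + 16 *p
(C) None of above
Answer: C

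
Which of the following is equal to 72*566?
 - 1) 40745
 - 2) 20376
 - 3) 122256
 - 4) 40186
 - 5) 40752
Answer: 5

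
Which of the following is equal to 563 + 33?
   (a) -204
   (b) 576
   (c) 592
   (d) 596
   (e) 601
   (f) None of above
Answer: d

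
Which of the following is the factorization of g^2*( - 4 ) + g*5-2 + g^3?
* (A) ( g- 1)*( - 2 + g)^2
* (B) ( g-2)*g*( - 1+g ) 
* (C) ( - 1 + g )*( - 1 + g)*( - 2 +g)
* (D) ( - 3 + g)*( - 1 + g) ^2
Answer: C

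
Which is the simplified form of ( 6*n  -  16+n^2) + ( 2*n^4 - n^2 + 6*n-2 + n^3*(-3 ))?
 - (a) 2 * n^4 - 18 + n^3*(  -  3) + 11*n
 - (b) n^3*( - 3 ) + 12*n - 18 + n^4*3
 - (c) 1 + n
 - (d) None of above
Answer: d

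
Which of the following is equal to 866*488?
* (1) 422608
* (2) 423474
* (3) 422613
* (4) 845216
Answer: 1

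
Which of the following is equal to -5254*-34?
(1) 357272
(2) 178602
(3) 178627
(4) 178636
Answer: 4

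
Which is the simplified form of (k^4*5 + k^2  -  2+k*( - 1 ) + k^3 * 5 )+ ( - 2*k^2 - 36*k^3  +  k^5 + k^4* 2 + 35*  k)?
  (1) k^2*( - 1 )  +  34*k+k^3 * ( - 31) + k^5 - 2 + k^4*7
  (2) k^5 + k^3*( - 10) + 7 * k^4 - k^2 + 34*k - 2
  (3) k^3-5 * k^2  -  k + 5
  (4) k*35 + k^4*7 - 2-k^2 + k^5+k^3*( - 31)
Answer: 1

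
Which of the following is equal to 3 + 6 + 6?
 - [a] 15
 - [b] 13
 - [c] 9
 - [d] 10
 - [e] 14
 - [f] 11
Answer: a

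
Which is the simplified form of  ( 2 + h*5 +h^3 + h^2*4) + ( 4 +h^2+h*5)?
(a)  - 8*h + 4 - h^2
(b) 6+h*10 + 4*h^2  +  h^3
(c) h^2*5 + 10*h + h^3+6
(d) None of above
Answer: c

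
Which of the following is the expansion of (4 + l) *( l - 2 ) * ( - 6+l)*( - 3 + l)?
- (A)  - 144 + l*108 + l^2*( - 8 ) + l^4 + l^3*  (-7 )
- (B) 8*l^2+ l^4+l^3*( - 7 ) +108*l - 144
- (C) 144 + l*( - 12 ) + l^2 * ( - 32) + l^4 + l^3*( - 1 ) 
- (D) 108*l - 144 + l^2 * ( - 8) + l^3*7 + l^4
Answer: A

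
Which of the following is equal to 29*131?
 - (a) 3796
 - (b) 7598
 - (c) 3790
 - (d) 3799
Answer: d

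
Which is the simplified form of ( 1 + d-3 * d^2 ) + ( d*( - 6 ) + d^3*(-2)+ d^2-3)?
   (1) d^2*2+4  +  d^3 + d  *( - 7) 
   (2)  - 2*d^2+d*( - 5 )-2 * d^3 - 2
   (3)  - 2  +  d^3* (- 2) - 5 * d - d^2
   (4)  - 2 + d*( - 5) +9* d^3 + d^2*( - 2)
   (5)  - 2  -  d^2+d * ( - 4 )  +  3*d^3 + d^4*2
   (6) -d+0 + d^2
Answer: 2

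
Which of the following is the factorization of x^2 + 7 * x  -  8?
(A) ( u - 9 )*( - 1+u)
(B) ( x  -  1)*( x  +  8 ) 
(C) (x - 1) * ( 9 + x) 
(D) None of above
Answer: B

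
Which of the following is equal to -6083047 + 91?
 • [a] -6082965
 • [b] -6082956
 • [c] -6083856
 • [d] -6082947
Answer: b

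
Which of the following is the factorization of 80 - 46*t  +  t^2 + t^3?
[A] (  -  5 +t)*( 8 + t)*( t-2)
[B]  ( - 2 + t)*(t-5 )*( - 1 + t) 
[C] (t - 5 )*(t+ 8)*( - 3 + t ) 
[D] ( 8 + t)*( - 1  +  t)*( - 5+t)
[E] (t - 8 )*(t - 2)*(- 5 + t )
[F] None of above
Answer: A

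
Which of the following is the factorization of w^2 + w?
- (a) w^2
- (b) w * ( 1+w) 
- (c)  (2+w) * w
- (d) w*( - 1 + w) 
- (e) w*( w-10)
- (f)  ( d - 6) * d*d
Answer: b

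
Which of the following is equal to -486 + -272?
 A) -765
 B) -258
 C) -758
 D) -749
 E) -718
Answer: C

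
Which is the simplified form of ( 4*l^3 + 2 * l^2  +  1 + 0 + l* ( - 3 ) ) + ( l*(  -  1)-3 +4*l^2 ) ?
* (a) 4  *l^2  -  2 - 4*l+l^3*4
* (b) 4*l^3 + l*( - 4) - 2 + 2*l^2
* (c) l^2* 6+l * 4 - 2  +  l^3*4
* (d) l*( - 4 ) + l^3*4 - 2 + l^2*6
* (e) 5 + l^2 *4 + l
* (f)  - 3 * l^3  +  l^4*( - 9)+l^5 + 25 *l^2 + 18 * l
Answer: d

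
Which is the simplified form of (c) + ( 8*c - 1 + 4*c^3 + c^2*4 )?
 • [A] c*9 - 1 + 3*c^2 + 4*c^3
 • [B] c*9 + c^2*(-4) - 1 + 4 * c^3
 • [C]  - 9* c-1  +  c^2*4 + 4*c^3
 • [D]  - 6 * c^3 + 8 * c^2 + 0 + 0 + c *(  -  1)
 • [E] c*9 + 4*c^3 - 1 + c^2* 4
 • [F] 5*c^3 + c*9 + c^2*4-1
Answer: E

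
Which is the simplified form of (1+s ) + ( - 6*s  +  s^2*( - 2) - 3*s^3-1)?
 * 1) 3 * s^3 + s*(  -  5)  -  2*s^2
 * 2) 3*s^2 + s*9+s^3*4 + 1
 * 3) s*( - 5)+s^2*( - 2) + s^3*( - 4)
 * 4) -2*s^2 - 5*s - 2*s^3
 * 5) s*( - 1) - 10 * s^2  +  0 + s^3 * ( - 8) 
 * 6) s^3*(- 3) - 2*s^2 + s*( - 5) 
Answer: 6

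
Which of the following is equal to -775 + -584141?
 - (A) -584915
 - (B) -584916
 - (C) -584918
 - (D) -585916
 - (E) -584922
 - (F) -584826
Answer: B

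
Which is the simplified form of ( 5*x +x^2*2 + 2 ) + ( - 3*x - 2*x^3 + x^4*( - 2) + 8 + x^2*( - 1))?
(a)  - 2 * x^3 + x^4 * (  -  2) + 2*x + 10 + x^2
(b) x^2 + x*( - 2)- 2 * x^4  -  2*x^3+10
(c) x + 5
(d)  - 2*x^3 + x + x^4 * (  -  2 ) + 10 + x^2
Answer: a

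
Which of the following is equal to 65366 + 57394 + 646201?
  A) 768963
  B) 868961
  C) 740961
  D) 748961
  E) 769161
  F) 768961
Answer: F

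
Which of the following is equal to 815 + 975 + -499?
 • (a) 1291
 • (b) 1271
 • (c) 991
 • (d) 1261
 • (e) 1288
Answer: a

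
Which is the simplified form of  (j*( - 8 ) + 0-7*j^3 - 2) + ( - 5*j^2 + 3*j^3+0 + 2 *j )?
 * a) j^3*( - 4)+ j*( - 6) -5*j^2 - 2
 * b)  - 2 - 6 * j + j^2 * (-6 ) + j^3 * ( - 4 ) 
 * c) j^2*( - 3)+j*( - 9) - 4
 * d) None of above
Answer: a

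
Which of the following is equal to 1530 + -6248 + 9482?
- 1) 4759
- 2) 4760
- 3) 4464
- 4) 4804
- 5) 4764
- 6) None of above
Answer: 5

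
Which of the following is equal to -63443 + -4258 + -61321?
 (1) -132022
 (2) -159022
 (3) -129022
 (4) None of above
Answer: 3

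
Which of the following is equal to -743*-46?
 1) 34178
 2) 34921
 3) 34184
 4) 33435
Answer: 1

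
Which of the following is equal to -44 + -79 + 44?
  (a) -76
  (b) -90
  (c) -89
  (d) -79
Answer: d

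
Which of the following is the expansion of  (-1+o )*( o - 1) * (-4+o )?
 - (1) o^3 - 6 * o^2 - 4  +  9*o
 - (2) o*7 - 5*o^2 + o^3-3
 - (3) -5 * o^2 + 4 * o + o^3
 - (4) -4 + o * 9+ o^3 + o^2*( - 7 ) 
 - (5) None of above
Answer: 1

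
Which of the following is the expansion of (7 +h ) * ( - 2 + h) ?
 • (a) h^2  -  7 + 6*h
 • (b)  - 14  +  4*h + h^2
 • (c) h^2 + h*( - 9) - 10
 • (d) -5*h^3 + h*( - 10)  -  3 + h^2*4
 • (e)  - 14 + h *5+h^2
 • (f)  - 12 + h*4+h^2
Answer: e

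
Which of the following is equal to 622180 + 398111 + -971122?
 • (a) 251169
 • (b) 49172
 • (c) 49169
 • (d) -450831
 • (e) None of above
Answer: c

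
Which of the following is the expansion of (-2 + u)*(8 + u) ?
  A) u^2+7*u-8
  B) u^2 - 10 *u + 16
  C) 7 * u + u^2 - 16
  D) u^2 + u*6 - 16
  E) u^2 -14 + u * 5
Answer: D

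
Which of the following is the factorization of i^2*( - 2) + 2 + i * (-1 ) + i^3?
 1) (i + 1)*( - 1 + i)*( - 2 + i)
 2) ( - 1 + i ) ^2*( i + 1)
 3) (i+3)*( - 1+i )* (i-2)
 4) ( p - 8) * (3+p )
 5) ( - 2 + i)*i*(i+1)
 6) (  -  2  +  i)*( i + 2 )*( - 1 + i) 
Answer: 1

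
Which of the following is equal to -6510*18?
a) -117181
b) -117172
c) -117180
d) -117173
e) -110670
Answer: c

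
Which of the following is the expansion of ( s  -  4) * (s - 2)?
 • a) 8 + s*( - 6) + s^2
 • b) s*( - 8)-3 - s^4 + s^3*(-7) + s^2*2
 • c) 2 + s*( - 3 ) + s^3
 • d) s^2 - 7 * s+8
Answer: a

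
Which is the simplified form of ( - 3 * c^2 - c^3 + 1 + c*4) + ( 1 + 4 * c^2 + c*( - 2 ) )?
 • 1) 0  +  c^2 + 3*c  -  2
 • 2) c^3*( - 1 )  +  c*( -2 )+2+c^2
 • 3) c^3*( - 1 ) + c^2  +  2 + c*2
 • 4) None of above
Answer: 3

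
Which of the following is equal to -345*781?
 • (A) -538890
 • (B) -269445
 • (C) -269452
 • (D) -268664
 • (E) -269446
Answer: B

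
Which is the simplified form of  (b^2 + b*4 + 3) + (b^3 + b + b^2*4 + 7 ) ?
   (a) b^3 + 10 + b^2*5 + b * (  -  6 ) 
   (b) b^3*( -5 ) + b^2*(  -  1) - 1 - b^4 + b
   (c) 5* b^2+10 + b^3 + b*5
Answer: c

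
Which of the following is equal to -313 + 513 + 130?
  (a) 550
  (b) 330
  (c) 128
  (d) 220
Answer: b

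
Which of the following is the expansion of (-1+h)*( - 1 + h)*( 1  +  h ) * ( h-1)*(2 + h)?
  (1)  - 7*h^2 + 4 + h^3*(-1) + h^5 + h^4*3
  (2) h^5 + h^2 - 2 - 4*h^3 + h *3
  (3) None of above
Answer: 3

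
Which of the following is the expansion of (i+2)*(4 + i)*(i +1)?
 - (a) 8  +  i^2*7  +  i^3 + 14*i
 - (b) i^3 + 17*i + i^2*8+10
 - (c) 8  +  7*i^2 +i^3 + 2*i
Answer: a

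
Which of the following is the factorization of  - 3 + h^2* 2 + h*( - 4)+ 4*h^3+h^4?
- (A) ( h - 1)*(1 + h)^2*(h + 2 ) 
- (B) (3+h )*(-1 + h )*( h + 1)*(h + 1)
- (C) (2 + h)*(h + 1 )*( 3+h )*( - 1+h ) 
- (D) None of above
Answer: B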